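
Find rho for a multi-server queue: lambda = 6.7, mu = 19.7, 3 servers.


rho = lambda / (c * mu) = 6.7 / (3 * 19.7) = 0.1134

0.1134


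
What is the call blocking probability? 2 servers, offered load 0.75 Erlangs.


B(N,A) = (A^N/N!) / sum(A^k/k!, k=0..N) with N=2, A=0.75 = 0.1385

0.1385


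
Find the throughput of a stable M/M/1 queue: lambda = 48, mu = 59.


For a stable queue (lambda < mu), throughput = lambda = 48 per hour

48 per hour


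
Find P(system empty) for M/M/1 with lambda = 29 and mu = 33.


P0 = 1 - rho = 1 - 29/33 = 0.1212

0.1212


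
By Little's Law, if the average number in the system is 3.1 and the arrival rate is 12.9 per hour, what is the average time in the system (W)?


W = L / lambda = 3.1 / 12.9 = 0.2403 hours

0.2403 hours


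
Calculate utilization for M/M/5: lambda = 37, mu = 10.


rho = lambda/(c*mu) = 37/(5*10) = 0.74

0.74


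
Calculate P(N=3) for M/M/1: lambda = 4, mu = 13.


rho = 4/13; P(n) = (1-rho)*rho^n = (1-4/13)*(4/13)^3 = 0.0202

0.0202


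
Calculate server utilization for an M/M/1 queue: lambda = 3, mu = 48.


rho = lambda/mu = 3/48 = 0.0625

0.0625


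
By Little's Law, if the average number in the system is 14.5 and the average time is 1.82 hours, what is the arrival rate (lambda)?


lambda = L / W = 14.5 / 1.82 = 7.97 per hour

7.97 per hour


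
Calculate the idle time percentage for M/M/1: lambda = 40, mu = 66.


Idle fraction = (1 - rho) * 100 = (1 - 40/66) * 100 = 39.4%

39.4%


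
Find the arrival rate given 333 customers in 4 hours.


lambda = total arrivals / time = 333 / 4 = 83.25 per hour

83.25 per hour


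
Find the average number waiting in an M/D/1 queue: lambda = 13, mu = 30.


M/D/1: Lq = rho^2 / (2*(1-rho)) where rho = 13/30; Lq = 0.17

0.17


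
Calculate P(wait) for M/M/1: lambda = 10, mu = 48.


P(wait) = rho = lambda/mu = 10/48 = 0.2083

0.2083


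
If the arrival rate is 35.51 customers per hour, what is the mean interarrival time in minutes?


Mean interarrival time = 60/lambda = 60/35.51 = 1.69 minutes

1.69 minutes


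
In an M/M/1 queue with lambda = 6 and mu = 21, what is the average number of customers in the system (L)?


rho = 6/21; L = rho/(1-rho) = 0.4

0.4


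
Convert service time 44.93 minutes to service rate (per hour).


mu = 60 / avg_service_time = 60 / 44.93 = 1.34 per hour

1.34 per hour


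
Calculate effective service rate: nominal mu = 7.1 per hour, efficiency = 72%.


Effective rate = mu * efficiency = 7.1 * 0.72 = 5.11 per hour

5.11 per hour


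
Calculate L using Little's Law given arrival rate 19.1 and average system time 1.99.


L = lambda * W = 19.1 * 1.99 = 38.01

38.01


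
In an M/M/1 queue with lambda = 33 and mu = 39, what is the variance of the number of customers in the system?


rho = 33/39; Var(N) = rho/(1-rho)^2 = 35.75

35.75


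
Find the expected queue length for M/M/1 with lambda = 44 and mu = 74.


rho = 44/74; Lq = rho^2/(1-rho) = 0.87

0.87


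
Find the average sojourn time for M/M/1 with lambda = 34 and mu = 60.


W = 1/(mu - lambda) = 1/(60 - 34) = 0.0385 hours

0.0385 hours


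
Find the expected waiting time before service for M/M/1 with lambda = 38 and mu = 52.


rho = 38/52; Wq = rho/(mu - lambda) = 0.0522 hours

0.0522 hours


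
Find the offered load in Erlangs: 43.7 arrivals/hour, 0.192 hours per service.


Offered load a = lambda * E[S] = 43.7 * 0.192 = 8.39 Erlangs

8.39 Erlangs


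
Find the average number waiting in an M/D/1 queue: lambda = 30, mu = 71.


M/D/1: Lq = rho^2 / (2*(1-rho)) where rho = 30/71; Lq = 0.15

0.15


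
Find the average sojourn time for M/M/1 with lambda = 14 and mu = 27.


W = 1/(mu - lambda) = 1/(27 - 14) = 0.0769 hours

0.0769 hours


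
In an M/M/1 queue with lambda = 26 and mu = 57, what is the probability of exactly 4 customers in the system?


rho = 26/57; P(n) = (1-rho)*rho^n = (1-26/57)*(26/57)^4 = 0.0235

0.0235


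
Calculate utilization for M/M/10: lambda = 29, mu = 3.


rho = lambda/(c*mu) = 29/(10*3) = 0.9667

0.9667


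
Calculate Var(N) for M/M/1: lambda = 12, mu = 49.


rho = 12/49; Var(N) = rho/(1-rho)^2 = 0.43

0.43


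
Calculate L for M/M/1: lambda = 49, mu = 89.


rho = 49/89; L = rho/(1-rho) = 1.23

1.23


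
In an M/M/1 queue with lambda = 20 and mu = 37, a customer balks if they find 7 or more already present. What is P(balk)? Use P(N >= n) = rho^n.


P(N >= 7) = rho^7 = (20/37)^7 = 0.0135

0.0135


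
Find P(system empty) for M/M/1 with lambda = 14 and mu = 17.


P0 = 1 - rho = 1 - 14/17 = 0.1765

0.1765


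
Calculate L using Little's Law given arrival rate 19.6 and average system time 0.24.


L = lambda * W = 19.6 * 0.24 = 4.7

4.7


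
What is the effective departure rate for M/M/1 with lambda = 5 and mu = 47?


For a stable queue (lambda < mu), throughput = lambda = 5 per hour

5 per hour


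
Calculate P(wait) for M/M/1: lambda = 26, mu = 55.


P(wait) = rho = lambda/mu = 26/55 = 0.4727

0.4727


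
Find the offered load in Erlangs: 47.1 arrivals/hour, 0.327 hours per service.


Offered load a = lambda * E[S] = 47.1 * 0.327 = 15.4 Erlangs

15.4 Erlangs


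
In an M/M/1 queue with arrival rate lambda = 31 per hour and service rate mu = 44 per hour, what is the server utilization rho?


rho = lambda/mu = 31/44 = 0.7045

0.7045


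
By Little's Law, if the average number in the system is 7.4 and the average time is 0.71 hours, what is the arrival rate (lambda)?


lambda = L / W = 7.4 / 0.71 = 10.42 per hour

10.42 per hour


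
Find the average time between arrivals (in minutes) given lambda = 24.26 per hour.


Mean interarrival time = 60/lambda = 60/24.26 = 2.47 minutes

2.47 minutes


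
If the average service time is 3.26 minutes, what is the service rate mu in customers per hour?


mu = 60 / avg_service_time = 60 / 3.26 = 18.4 per hour

18.4 per hour


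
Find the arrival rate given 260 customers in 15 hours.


lambda = total arrivals / time = 260 / 15 = 17.33 per hour

17.33 per hour


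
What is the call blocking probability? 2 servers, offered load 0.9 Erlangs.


B(N,A) = (A^N/N!) / sum(A^k/k!, k=0..N) with N=2, A=0.9 = 0.1757

0.1757


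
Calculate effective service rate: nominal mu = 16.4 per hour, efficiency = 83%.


Effective rate = mu * efficiency = 16.4 * 0.83 = 13.61 per hour

13.61 per hour


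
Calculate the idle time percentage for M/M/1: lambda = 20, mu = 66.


Idle fraction = (1 - rho) * 100 = (1 - 20/66) * 100 = 69.7%

69.7%


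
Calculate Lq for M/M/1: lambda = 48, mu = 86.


rho = 48/86; Lq = rho^2/(1-rho) = 0.71

0.71


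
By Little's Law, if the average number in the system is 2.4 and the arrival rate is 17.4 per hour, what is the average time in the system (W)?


W = L / lambda = 2.4 / 17.4 = 0.1379 hours

0.1379 hours


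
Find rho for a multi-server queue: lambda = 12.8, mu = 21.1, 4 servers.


rho = lambda / (c * mu) = 12.8 / (4 * 21.1) = 0.1517

0.1517


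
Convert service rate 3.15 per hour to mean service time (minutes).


Mean service time = 60/mu = 60/3.15 = 19.05 minutes

19.05 minutes


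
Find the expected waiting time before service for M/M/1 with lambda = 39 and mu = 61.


rho = 39/61; Wq = rho/(mu - lambda) = 0.0291 hours

0.0291 hours


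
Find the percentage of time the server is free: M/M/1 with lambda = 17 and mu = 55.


Idle fraction = (1 - rho) * 100 = (1 - 17/55) * 100 = 69.1%

69.1%


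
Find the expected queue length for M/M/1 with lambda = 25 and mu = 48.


rho = 25/48; Lq = rho^2/(1-rho) = 0.57

0.57


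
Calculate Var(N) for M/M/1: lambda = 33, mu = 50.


rho = 33/50; Var(N) = rho/(1-rho)^2 = 5.71

5.71


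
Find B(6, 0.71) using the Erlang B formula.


B(N,A) = (A^N/N!) / sum(A^k/k!, k=0..N) with N=6, A=0.71 = 0.0001

0.0001


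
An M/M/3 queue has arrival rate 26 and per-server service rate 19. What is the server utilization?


rho = lambda/(c*mu) = 26/(3*19) = 0.4561

0.4561


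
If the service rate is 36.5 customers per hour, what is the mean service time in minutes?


Mean service time = 60/mu = 60/36.5 = 1.64 minutes

1.64 minutes


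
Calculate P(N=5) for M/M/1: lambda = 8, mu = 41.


rho = 8/41; P(n) = (1-rho)*rho^n = (1-8/41)*(8/41)^5 = 0.0002

0.0002


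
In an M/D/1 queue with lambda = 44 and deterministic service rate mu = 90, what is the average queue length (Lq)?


M/D/1: Lq = rho^2 / (2*(1-rho)) where rho = 44/90; Lq = 0.23

0.23


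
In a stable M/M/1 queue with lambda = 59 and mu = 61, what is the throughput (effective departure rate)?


For a stable queue (lambda < mu), throughput = lambda = 59 per hour

59 per hour


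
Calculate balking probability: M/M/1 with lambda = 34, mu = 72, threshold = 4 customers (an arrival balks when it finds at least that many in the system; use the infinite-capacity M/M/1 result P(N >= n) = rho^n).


P(N >= 4) = rho^4 = (34/72)^4 = 0.0497

0.0497


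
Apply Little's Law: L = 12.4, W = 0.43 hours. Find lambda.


lambda = L / W = 12.4 / 0.43 = 28.84 per hour

28.84 per hour


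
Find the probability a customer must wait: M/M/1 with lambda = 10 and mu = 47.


P(wait) = rho = lambda/mu = 10/47 = 0.2128

0.2128


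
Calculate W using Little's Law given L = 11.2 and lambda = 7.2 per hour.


W = L / lambda = 11.2 / 7.2 = 1.5556 hours

1.5556 hours


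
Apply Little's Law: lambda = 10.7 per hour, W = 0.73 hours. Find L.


L = lambda * W = 10.7 * 0.73 = 7.81

7.81


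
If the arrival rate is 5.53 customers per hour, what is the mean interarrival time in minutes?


Mean interarrival time = 60/lambda = 60/5.53 = 10.85 minutes

10.85 minutes


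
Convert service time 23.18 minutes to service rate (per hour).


mu = 60 / avg_service_time = 60 / 23.18 = 2.59 per hour

2.59 per hour


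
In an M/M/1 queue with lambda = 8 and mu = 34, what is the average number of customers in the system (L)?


rho = 8/34; L = rho/(1-rho) = 0.31

0.31


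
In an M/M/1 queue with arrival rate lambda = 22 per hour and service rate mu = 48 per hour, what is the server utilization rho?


rho = lambda/mu = 22/48 = 0.4583

0.4583


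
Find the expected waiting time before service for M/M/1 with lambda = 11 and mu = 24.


rho = 11/24; Wq = rho/(mu - lambda) = 0.0353 hours

0.0353 hours


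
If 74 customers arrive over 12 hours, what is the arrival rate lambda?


lambda = total arrivals / time = 74 / 12 = 6.17 per hour

6.17 per hour


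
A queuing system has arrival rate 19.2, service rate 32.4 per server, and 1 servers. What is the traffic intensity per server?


rho = lambda / (c * mu) = 19.2 / (1 * 32.4) = 0.5926

0.5926


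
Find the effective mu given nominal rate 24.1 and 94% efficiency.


Effective rate = mu * efficiency = 24.1 * 0.94 = 22.65 per hour

22.65 per hour


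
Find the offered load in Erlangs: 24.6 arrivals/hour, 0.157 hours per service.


Offered load a = lambda * E[S] = 24.6 * 0.157 = 3.86 Erlangs

3.86 Erlangs


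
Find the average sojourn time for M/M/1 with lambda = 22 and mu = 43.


W = 1/(mu - lambda) = 1/(43 - 22) = 0.0476 hours

0.0476 hours


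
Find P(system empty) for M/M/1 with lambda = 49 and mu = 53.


P0 = 1 - rho = 1 - 49/53 = 0.0755

0.0755


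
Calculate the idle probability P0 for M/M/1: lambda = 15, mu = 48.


P0 = 1 - rho = 1 - 15/48 = 0.6875

0.6875


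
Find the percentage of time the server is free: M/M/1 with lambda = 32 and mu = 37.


Idle fraction = (1 - rho) * 100 = (1 - 32/37) * 100 = 13.5%

13.5%


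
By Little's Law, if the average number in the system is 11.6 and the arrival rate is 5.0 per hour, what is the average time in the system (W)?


W = L / lambda = 11.6 / 5.0 = 2.32 hours

2.32 hours


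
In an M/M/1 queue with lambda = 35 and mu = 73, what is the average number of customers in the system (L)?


rho = 35/73; L = rho/(1-rho) = 0.92

0.92


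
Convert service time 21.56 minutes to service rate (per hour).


mu = 60 / avg_service_time = 60 / 21.56 = 2.78 per hour

2.78 per hour


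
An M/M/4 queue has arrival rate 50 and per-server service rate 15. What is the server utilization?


rho = lambda/(c*mu) = 50/(4*15) = 0.8333

0.8333


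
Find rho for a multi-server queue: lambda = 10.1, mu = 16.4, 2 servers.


rho = lambda / (c * mu) = 10.1 / (2 * 16.4) = 0.3079

0.3079


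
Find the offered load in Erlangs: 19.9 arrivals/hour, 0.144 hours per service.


Offered load a = lambda * E[S] = 19.9 * 0.144 = 2.87 Erlangs

2.87 Erlangs


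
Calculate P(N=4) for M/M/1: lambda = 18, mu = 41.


rho = 18/41; P(n) = (1-rho)*rho^n = (1-18/41)*(18/41)^4 = 0.0208

0.0208


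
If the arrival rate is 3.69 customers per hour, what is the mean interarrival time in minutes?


Mean interarrival time = 60/lambda = 60/3.69 = 16.26 minutes

16.26 minutes


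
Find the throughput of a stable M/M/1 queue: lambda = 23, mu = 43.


For a stable queue (lambda < mu), throughput = lambda = 23 per hour

23 per hour


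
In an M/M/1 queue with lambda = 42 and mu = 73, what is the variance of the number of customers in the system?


rho = 42/73; Var(N) = rho/(1-rho)^2 = 3.19

3.19


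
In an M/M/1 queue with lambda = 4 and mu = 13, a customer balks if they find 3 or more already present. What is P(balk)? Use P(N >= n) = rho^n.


P(N >= 3) = rho^3 = (4/13)^3 = 0.0291

0.0291


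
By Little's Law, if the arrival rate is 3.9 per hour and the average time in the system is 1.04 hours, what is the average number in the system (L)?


L = lambda * W = 3.9 * 1.04 = 4.06

4.06


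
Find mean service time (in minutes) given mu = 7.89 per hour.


Mean service time = 60/mu = 60/7.89 = 7.6 minutes

7.6 minutes


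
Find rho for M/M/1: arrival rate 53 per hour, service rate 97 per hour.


rho = lambda/mu = 53/97 = 0.5464

0.5464


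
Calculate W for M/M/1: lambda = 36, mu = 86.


W = 1/(mu - lambda) = 1/(86 - 36) = 0.02 hours

0.02 hours


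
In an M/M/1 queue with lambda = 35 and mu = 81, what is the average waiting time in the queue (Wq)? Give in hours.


rho = 35/81; Wq = rho/(mu - lambda) = 0.0094 hours

0.0094 hours


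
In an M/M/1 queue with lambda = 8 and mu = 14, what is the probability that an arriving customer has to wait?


P(wait) = rho = lambda/mu = 8/14 = 0.5714

0.5714


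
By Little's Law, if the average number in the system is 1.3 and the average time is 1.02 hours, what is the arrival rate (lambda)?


lambda = L / W = 1.3 / 1.02 = 1.27 per hour

1.27 per hour


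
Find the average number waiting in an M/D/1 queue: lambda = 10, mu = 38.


M/D/1: Lq = rho^2 / (2*(1-rho)) where rho = 10/38; Lq = 0.05

0.05


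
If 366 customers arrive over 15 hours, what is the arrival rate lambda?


lambda = total arrivals / time = 366 / 15 = 24.4 per hour

24.4 per hour


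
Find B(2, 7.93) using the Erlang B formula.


B(N,A) = (A^N/N!) / sum(A^k/k!, k=0..N) with N=2, A=7.93 = 0.7788

0.7788


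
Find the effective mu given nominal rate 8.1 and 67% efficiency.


Effective rate = mu * efficiency = 8.1 * 0.67 = 5.43 per hour

5.43 per hour


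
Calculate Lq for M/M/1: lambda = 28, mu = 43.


rho = 28/43; Lq = rho^2/(1-rho) = 1.22

1.22


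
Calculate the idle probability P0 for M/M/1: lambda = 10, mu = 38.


P0 = 1 - rho = 1 - 10/38 = 0.7368

0.7368


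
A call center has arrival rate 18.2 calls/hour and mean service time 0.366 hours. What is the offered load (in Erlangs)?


Offered load a = lambda * E[S] = 18.2 * 0.366 = 6.66 Erlangs

6.66 Erlangs


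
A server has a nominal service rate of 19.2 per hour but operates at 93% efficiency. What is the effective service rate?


Effective rate = mu * efficiency = 19.2 * 0.93 = 17.86 per hour

17.86 per hour


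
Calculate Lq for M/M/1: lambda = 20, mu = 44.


rho = 20/44; Lq = rho^2/(1-rho) = 0.38

0.38


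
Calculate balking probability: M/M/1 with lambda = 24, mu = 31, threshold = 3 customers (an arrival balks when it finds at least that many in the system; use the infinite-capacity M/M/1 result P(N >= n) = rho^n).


P(N >= 3) = rho^3 = (24/31)^3 = 0.464

0.464


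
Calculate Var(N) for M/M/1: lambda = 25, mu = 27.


rho = 25/27; Var(N) = rho/(1-rho)^2 = 168.75

168.75


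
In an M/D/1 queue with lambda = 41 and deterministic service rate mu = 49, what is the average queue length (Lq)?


M/D/1: Lq = rho^2 / (2*(1-rho)) where rho = 41/49; Lq = 2.14

2.14


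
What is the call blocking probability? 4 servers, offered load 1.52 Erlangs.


B(N,A) = (A^N/N!) / sum(A^k/k!, k=0..N) with N=4, A=1.52 = 0.0496

0.0496


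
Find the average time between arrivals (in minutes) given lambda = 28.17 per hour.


Mean interarrival time = 60/lambda = 60/28.17 = 2.13 minutes

2.13 minutes


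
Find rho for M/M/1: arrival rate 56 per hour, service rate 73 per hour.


rho = lambda/mu = 56/73 = 0.7671

0.7671


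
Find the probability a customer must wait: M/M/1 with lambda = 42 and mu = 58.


P(wait) = rho = lambda/mu = 42/58 = 0.7241

0.7241


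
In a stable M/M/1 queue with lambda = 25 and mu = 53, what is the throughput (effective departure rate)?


For a stable queue (lambda < mu), throughput = lambda = 25 per hour

25 per hour


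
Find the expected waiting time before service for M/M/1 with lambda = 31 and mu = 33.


rho = 31/33; Wq = rho/(mu - lambda) = 0.4697 hours

0.4697 hours


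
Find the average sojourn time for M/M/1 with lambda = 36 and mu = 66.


W = 1/(mu - lambda) = 1/(66 - 36) = 0.0333 hours

0.0333 hours


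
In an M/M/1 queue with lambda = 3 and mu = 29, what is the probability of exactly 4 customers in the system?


rho = 3/29; P(n) = (1-rho)*rho^n = (1-3/29)*(3/29)^4 = 0.0001

0.0001


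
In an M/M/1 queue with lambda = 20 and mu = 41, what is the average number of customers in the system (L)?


rho = 20/41; L = rho/(1-rho) = 0.95

0.95


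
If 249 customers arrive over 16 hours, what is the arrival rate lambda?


lambda = total arrivals / time = 249 / 16 = 15.56 per hour

15.56 per hour


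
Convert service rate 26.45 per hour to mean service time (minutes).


Mean service time = 60/mu = 60/26.45 = 2.27 minutes

2.27 minutes


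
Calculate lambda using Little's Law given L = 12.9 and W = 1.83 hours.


lambda = L / W = 12.9 / 1.83 = 7.05 per hour

7.05 per hour


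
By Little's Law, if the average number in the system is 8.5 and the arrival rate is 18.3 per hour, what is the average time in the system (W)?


W = L / lambda = 8.5 / 18.3 = 0.4645 hours

0.4645 hours


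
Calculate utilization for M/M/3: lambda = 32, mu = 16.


rho = lambda/(c*mu) = 32/(3*16) = 0.6667

0.6667


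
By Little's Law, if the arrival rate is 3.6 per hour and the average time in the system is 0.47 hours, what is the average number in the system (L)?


L = lambda * W = 3.6 * 0.47 = 1.69

1.69


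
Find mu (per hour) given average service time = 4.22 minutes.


mu = 60 / avg_service_time = 60 / 4.22 = 14.22 per hour

14.22 per hour


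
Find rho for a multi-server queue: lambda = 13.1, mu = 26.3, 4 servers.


rho = lambda / (c * mu) = 13.1 / (4 * 26.3) = 0.1245

0.1245


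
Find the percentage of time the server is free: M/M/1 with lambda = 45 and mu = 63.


Idle fraction = (1 - rho) * 100 = (1 - 45/63) * 100 = 28.6%

28.6%


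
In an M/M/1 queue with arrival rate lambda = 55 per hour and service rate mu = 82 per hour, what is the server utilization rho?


rho = lambda/mu = 55/82 = 0.6707

0.6707


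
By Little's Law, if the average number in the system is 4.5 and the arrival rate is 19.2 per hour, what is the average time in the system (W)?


W = L / lambda = 4.5 / 19.2 = 0.2344 hours

0.2344 hours


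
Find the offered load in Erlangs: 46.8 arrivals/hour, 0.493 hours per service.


Offered load a = lambda * E[S] = 46.8 * 0.493 = 23.07 Erlangs

23.07 Erlangs


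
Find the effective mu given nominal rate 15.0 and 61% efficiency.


Effective rate = mu * efficiency = 15.0 * 0.61 = 9.15 per hour

9.15 per hour


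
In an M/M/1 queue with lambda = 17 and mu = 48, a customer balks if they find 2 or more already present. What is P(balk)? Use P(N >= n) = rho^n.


P(N >= 2) = rho^2 = (17/48)^2 = 0.1254

0.1254


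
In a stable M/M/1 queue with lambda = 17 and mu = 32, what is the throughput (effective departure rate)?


For a stable queue (lambda < mu), throughput = lambda = 17 per hour

17 per hour


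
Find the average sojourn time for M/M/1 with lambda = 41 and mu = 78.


W = 1/(mu - lambda) = 1/(78 - 41) = 0.027 hours

0.027 hours


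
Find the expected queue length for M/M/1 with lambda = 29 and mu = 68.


rho = 29/68; Lq = rho^2/(1-rho) = 0.32

0.32


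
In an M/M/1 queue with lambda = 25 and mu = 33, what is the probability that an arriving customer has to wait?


P(wait) = rho = lambda/mu = 25/33 = 0.7576

0.7576


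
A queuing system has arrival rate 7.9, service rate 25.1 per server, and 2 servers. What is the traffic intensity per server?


rho = lambda / (c * mu) = 7.9 / (2 * 25.1) = 0.1574

0.1574


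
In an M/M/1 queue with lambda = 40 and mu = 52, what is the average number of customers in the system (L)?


rho = 40/52; L = rho/(1-rho) = 3.33

3.33


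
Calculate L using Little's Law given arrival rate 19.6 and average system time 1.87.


L = lambda * W = 19.6 * 1.87 = 36.65

36.65


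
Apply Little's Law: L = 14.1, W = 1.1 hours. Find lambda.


lambda = L / W = 14.1 / 1.1 = 12.82 per hour

12.82 per hour


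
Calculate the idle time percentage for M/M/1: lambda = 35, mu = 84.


Idle fraction = (1 - rho) * 100 = (1 - 35/84) * 100 = 58.3%

58.3%


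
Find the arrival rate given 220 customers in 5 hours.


lambda = total arrivals / time = 220 / 5 = 44.0 per hour

44.0 per hour


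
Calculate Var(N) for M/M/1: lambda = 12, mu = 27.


rho = 12/27; Var(N) = rho/(1-rho)^2 = 1.44

1.44


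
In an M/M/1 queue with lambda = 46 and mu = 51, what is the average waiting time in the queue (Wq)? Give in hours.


rho = 46/51; Wq = rho/(mu - lambda) = 0.1804 hours

0.1804 hours


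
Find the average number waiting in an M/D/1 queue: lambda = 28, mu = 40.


M/D/1: Lq = rho^2 / (2*(1-rho)) where rho = 28/40; Lq = 0.82

0.82


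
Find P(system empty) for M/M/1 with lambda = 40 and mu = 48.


P0 = 1 - rho = 1 - 40/48 = 0.1667

0.1667


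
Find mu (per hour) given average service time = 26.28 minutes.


mu = 60 / avg_service_time = 60 / 26.28 = 2.28 per hour

2.28 per hour


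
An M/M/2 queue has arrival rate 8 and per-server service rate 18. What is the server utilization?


rho = lambda/(c*mu) = 8/(2*18) = 0.2222

0.2222


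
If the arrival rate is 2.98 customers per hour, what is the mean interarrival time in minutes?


Mean interarrival time = 60/lambda = 60/2.98 = 20.13 minutes

20.13 minutes


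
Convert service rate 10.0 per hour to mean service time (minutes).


Mean service time = 60/mu = 60/10.0 = 6.0 minutes

6.0 minutes


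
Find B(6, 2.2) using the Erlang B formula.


B(N,A) = (A^N/N!) / sum(A^k/k!, k=0..N) with N=6, A=2.2 = 0.0176

0.0176


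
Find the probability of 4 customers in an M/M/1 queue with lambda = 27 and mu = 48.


rho = 27/48; P(n) = (1-rho)*rho^n = (1-27/48)*(27/48)^4 = 0.0438

0.0438


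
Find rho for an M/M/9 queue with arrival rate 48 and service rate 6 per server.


rho = lambda/(c*mu) = 48/(9*6) = 0.8889

0.8889


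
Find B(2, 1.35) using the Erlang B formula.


B(N,A) = (A^N/N!) / sum(A^k/k!, k=0..N) with N=2, A=1.35 = 0.2794

0.2794


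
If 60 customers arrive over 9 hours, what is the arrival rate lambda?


lambda = total arrivals / time = 60 / 9 = 6.67 per hour

6.67 per hour


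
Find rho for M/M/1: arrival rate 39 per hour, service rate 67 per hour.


rho = lambda/mu = 39/67 = 0.5821

0.5821


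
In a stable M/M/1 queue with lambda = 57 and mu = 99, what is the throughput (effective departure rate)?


For a stable queue (lambda < mu), throughput = lambda = 57 per hour

57 per hour


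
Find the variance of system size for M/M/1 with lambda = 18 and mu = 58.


rho = 18/58; Var(N) = rho/(1-rho)^2 = 0.65

0.65


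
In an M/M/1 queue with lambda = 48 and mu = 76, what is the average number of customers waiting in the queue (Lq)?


rho = 48/76; Lq = rho^2/(1-rho) = 1.08

1.08


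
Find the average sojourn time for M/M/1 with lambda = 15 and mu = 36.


W = 1/(mu - lambda) = 1/(36 - 15) = 0.0476 hours

0.0476 hours


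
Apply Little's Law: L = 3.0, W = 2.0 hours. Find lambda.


lambda = L / W = 3.0 / 2.0 = 1.5 per hour

1.5 per hour


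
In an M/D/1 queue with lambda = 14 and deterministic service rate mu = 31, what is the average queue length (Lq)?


M/D/1: Lq = rho^2 / (2*(1-rho)) where rho = 14/31; Lq = 0.19

0.19


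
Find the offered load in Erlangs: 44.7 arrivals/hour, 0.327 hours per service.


Offered load a = lambda * E[S] = 44.7 * 0.327 = 14.62 Erlangs

14.62 Erlangs


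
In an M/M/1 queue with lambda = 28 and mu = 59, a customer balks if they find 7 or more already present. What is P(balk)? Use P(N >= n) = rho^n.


P(N >= 7) = rho^7 = (28/59)^7 = 0.0054

0.0054


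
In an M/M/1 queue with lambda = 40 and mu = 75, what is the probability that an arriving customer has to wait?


P(wait) = rho = lambda/mu = 40/75 = 0.5333

0.5333


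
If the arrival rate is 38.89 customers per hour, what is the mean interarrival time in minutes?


Mean interarrival time = 60/lambda = 60/38.89 = 1.54 minutes

1.54 minutes


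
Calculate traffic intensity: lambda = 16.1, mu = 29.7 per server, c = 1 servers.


rho = lambda / (c * mu) = 16.1 / (1 * 29.7) = 0.5421

0.5421


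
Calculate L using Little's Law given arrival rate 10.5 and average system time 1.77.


L = lambda * W = 10.5 * 1.77 = 18.59

18.59


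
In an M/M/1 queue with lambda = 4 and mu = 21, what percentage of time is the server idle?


Idle fraction = (1 - rho) * 100 = (1 - 4/21) * 100 = 81.0%

81.0%


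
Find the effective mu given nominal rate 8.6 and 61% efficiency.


Effective rate = mu * efficiency = 8.6 * 0.61 = 5.25 per hour

5.25 per hour


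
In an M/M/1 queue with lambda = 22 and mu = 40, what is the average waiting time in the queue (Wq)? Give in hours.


rho = 22/40; Wq = rho/(mu - lambda) = 0.0306 hours

0.0306 hours


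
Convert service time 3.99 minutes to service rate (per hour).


mu = 60 / avg_service_time = 60 / 3.99 = 15.04 per hour

15.04 per hour


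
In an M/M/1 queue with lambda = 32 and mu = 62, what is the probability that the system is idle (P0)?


P0 = 1 - rho = 1 - 32/62 = 0.4839

0.4839


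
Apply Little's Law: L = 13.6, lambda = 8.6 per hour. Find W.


W = L / lambda = 13.6 / 8.6 = 1.5814 hours

1.5814 hours


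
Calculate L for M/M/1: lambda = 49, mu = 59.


rho = 49/59; L = rho/(1-rho) = 4.9

4.9


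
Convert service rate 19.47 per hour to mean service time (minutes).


Mean service time = 60/mu = 60/19.47 = 3.08 minutes

3.08 minutes


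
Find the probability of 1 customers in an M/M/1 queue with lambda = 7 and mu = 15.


rho = 7/15; P(n) = (1-rho)*rho^n = (1-7/15)*(7/15)^1 = 0.2489

0.2489


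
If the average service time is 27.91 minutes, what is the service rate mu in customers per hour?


mu = 60 / avg_service_time = 60 / 27.91 = 2.15 per hour

2.15 per hour


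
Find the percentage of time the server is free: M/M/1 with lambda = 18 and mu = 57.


Idle fraction = (1 - rho) * 100 = (1 - 18/57) * 100 = 68.4%

68.4%


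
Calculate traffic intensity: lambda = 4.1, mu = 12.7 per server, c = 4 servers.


rho = lambda / (c * mu) = 4.1 / (4 * 12.7) = 0.0807

0.0807


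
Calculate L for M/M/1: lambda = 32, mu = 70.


rho = 32/70; L = rho/(1-rho) = 0.84

0.84


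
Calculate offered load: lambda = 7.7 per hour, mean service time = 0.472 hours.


Offered load a = lambda * E[S] = 7.7 * 0.472 = 3.63 Erlangs

3.63 Erlangs


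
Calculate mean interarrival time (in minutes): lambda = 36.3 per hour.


Mean interarrival time = 60/lambda = 60/36.3 = 1.65 minutes

1.65 minutes


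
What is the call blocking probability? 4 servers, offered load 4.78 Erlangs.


B(N,A) = (A^N/N!) / sum(A^k/k!, k=0..N) with N=4, A=4.78 = 0.3806

0.3806


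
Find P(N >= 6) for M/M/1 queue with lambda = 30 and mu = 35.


P(N >= 6) = rho^6 = (30/35)^6 = 0.3966

0.3966


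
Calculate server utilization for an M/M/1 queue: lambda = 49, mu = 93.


rho = lambda/mu = 49/93 = 0.5269

0.5269


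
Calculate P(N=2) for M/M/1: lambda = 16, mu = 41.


rho = 16/41; P(n) = (1-rho)*rho^n = (1-16/41)*(16/41)^2 = 0.0929

0.0929


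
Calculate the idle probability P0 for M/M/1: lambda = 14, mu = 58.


P0 = 1 - rho = 1 - 14/58 = 0.7586

0.7586


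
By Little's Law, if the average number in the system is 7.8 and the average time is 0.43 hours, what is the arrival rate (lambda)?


lambda = L / W = 7.8 / 0.43 = 18.14 per hour

18.14 per hour


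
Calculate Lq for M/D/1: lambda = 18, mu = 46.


M/D/1: Lq = rho^2 / (2*(1-rho)) where rho = 18/46; Lq = 0.13

0.13


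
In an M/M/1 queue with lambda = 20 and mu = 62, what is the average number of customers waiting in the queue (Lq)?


rho = 20/62; Lq = rho^2/(1-rho) = 0.15

0.15


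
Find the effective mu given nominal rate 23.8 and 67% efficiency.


Effective rate = mu * efficiency = 23.8 * 0.67 = 15.95 per hour

15.95 per hour


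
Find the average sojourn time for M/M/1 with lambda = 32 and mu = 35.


W = 1/(mu - lambda) = 1/(35 - 32) = 0.3333 hours

0.3333 hours


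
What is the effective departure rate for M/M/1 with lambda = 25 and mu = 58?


For a stable queue (lambda < mu), throughput = lambda = 25 per hour

25 per hour


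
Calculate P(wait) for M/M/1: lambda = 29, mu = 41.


P(wait) = rho = lambda/mu = 29/41 = 0.7073

0.7073


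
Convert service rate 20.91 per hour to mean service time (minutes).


Mean service time = 60/mu = 60/20.91 = 2.87 minutes

2.87 minutes


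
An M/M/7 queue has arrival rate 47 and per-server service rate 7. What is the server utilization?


rho = lambda/(c*mu) = 47/(7*7) = 0.9592

0.9592


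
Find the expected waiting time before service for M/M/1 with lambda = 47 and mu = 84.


rho = 47/84; Wq = rho/(mu - lambda) = 0.0151 hours

0.0151 hours


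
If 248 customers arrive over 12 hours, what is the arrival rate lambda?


lambda = total arrivals / time = 248 / 12 = 20.67 per hour

20.67 per hour


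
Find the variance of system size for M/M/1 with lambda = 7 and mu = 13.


rho = 7/13; Var(N) = rho/(1-rho)^2 = 2.53

2.53


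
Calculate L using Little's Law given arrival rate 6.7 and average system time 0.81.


L = lambda * W = 6.7 * 0.81 = 5.43

5.43


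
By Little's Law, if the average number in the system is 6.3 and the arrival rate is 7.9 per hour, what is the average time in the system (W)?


W = L / lambda = 6.3 / 7.9 = 0.7975 hours

0.7975 hours


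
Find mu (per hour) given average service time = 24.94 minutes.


mu = 60 / avg_service_time = 60 / 24.94 = 2.41 per hour

2.41 per hour


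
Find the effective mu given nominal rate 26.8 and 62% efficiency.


Effective rate = mu * efficiency = 26.8 * 0.62 = 16.62 per hour

16.62 per hour


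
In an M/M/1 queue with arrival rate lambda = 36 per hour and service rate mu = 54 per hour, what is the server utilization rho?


rho = lambda/mu = 36/54 = 0.6667

0.6667


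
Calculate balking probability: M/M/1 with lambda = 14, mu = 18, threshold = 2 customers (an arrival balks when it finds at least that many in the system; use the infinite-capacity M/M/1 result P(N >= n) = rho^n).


P(N >= 2) = rho^2 = (14/18)^2 = 0.6049

0.6049


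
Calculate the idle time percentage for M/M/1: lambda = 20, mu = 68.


Idle fraction = (1 - rho) * 100 = (1 - 20/68) * 100 = 70.6%

70.6%


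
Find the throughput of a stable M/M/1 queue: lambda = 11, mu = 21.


For a stable queue (lambda < mu), throughput = lambda = 11 per hour

11 per hour


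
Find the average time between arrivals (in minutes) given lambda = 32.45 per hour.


Mean interarrival time = 60/lambda = 60/32.45 = 1.85 minutes

1.85 minutes


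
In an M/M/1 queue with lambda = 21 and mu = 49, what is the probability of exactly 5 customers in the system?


rho = 21/49; P(n) = (1-rho)*rho^n = (1-21/49)*(21/49)^5 = 0.0083

0.0083


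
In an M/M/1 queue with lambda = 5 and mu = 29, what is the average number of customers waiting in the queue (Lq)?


rho = 5/29; Lq = rho^2/(1-rho) = 0.04

0.04


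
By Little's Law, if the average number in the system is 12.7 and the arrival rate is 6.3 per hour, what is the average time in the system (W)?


W = L / lambda = 12.7 / 6.3 = 2.0159 hours

2.0159 hours


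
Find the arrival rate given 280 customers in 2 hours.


lambda = total arrivals / time = 280 / 2 = 140.0 per hour

140.0 per hour


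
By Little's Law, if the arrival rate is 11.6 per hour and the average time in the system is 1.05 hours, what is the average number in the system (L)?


L = lambda * W = 11.6 * 1.05 = 12.18

12.18


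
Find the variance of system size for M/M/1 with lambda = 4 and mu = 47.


rho = 4/47; Var(N) = rho/(1-rho)^2 = 0.1

0.1


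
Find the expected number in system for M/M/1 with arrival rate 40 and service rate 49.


rho = 40/49; L = rho/(1-rho) = 4.44

4.44


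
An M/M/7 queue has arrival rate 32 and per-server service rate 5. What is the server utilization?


rho = lambda/(c*mu) = 32/(7*5) = 0.9143

0.9143


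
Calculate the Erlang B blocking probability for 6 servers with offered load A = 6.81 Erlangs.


B(N,A) = (A^N/N!) / sum(A^k/k!, k=0..N) with N=6, A=6.81 = 0.3193

0.3193


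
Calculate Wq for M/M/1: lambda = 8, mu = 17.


rho = 8/17; Wq = rho/(mu - lambda) = 0.0523 hours

0.0523 hours


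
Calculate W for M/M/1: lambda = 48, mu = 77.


W = 1/(mu - lambda) = 1/(77 - 48) = 0.0345 hours

0.0345 hours


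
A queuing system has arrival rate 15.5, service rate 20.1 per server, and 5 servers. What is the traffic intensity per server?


rho = lambda / (c * mu) = 15.5 / (5 * 20.1) = 0.1542

0.1542


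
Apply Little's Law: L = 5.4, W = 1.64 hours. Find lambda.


lambda = L / W = 5.4 / 1.64 = 3.29 per hour

3.29 per hour


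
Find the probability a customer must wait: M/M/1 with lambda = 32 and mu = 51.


P(wait) = rho = lambda/mu = 32/51 = 0.6275

0.6275


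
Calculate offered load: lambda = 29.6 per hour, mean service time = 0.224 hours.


Offered load a = lambda * E[S] = 29.6 * 0.224 = 6.63 Erlangs

6.63 Erlangs


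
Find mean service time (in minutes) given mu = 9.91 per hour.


Mean service time = 60/mu = 60/9.91 = 6.05 minutes

6.05 minutes


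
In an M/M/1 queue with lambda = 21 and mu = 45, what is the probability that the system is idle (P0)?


P0 = 1 - rho = 1 - 21/45 = 0.5333

0.5333


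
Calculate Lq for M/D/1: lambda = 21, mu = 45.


M/D/1: Lq = rho^2 / (2*(1-rho)) where rho = 21/45; Lq = 0.2

0.2


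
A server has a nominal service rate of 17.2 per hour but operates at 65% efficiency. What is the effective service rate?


Effective rate = mu * efficiency = 17.2 * 0.65 = 11.18 per hour

11.18 per hour


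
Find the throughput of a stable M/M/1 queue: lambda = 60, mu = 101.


For a stable queue (lambda < mu), throughput = lambda = 60 per hour

60 per hour


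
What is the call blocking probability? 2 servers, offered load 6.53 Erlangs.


B(N,A) = (A^N/N!) / sum(A^k/k!, k=0..N) with N=2, A=6.53 = 0.739

0.739


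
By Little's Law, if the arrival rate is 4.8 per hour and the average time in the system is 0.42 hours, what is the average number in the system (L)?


L = lambda * W = 4.8 * 0.42 = 2.02

2.02


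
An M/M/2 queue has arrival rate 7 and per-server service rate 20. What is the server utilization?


rho = lambda/(c*mu) = 7/(2*20) = 0.175

0.175


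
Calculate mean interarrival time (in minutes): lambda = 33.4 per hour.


Mean interarrival time = 60/lambda = 60/33.4 = 1.8 minutes

1.8 minutes


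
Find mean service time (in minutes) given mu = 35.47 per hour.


Mean service time = 60/mu = 60/35.47 = 1.69 minutes

1.69 minutes


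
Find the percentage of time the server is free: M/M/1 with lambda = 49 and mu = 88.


Idle fraction = (1 - rho) * 100 = (1 - 49/88) * 100 = 44.3%

44.3%


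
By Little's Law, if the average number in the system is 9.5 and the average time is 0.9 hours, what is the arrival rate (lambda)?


lambda = L / W = 9.5 / 0.9 = 10.56 per hour

10.56 per hour


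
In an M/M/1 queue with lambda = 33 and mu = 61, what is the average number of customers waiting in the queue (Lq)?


rho = 33/61; Lq = rho^2/(1-rho) = 0.64

0.64


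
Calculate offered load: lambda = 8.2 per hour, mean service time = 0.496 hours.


Offered load a = lambda * E[S] = 8.2 * 0.496 = 4.07 Erlangs

4.07 Erlangs


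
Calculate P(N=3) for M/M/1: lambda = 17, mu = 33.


rho = 17/33; P(n) = (1-rho)*rho^n = (1-17/33)*(17/33)^3 = 0.0663

0.0663


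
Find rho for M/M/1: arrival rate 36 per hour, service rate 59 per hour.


rho = lambda/mu = 36/59 = 0.6102

0.6102


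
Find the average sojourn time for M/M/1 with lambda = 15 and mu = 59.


W = 1/(mu - lambda) = 1/(59 - 15) = 0.0227 hours

0.0227 hours


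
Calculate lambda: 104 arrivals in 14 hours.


lambda = total arrivals / time = 104 / 14 = 7.43 per hour

7.43 per hour


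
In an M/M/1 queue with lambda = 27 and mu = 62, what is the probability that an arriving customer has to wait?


P(wait) = rho = lambda/mu = 27/62 = 0.4355

0.4355


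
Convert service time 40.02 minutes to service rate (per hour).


mu = 60 / avg_service_time = 60 / 40.02 = 1.5 per hour

1.5 per hour


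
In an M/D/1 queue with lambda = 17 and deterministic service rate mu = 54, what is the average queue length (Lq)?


M/D/1: Lq = rho^2 / (2*(1-rho)) where rho = 17/54; Lq = 0.07

0.07


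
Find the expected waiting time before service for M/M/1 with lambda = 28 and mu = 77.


rho = 28/77; Wq = rho/(mu - lambda) = 0.0074 hours

0.0074 hours


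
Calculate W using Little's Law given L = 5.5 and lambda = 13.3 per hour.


W = L / lambda = 5.5 / 13.3 = 0.4135 hours

0.4135 hours


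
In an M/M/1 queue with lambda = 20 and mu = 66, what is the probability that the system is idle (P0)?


P0 = 1 - rho = 1 - 20/66 = 0.697

0.697


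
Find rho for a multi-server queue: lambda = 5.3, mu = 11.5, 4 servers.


rho = lambda / (c * mu) = 5.3 / (4 * 11.5) = 0.1152

0.1152


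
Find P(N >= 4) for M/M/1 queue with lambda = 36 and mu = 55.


P(N >= 4) = rho^4 = (36/55)^4 = 0.1836

0.1836


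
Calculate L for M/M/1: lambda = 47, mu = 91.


rho = 47/91; L = rho/(1-rho) = 1.07

1.07


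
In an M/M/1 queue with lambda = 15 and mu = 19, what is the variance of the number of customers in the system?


rho = 15/19; Var(N) = rho/(1-rho)^2 = 17.81

17.81
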